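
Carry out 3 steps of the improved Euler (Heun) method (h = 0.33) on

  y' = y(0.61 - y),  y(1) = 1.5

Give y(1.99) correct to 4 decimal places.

0.9161

Heun: k1 = f(s_n, y_n); k2 = f(s_n + h, y_n + h·k1); y_{n+1} = y_n + (h/2)·(k1 + k2).
s=1.000000, y=1.500000:
  k1 = f(1.000000, 1.500000) = -1.335000
  k2 = f(1.330000, 1.059450) = -0.476170
  y ← 1.500000 + (0.33/2)·(-1.335000 + (-0.476170)) = 1.201157
s=1.330000, y=1.201157:
  k1 = f(1.330000, 1.201157) = -0.710072
  k2 = f(1.660000, 0.966833) = -0.344998
  y ← 1.201157 + (0.33/2)·(-0.710072 + (-0.344998)) = 1.027070
s=1.660000, y=1.027070:
  k1 = f(1.660000, 1.027070) = -0.428361
  k2 = f(1.990000, 0.885711) = -0.244201
  y ← 1.027070 + (0.33/2)·(-0.428361 + (-0.244201)) = 0.916098
y(1.99) ≈ 0.9161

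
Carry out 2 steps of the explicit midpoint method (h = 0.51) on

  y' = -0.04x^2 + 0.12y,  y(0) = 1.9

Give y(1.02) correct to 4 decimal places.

Midpoint: k1 = f(x_n, y_n); k2 = f(x_n + h/2, y_n + (h/2)·k1); y_{n+1} = y_n + h·k2.
x=0.000000, y=1.900000:
  k1 = f(0.000000, 1.900000) = 0.228000
  k2 = f(0.255000, 1.958140) = 0.232376
  y ← 1.900000 + 0.51·0.232376 = 2.018512
x=0.510000, y=2.018512:
  k1 = f(0.510000, 2.018512) = 0.231817
  k2 = f(0.765000, 2.077625) = 0.225906
  y ← 2.018512 + 0.51·0.225906 = 2.133724
y(1.02) ≈ 2.1337

2.1337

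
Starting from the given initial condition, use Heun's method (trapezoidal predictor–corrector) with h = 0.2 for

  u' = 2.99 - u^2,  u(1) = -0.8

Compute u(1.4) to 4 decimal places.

Heun: k1 = f(x_n, u_n); k2 = f(x_n + h, u_n + h·k1); u_{n+1} = u_n + (h/2)·(k1 + k2).
x=1.000000, u=-0.800000:
  k1 = f(1.000000, -0.800000) = 2.350000
  k2 = f(1.200000, -0.330000) = 2.881100
  u ← -0.800000 + (0.2/2)·(2.350000 + 2.881100) = -0.276890
x=1.200000, u=-0.276890:
  k1 = f(1.200000, -0.276890) = 2.913332
  k2 = f(1.400000, 0.305776) = 2.896501
  u ← -0.276890 + (0.2/2)·(2.913332 + 2.896501) = 0.304093
u(1.4) ≈ 0.3041

0.3041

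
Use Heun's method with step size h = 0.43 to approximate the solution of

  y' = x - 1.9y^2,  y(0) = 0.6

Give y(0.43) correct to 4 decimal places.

Heun: k1 = f(x_n, y_n); k2 = f(x_n + h, y_n + h·k1); y_{n+1} = y_n + (h/2)·(k1 + k2).
x=0.000000, y=0.600000:
  k1 = f(0.000000, 0.600000) = -0.684000
  k2 = f(0.430000, 0.305880) = 0.252231
  y ← 0.600000 + (0.43/2)·(-0.684000 + 0.252231) = 0.507170
y(0.43) ≈ 0.5072

0.5072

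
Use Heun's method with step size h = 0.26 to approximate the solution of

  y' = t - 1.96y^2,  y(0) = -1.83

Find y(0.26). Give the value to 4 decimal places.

-5.8364

Heun: k1 = f(t_n, y_n); k2 = f(t_n + h, y_n + h·k1); y_{n+1} = y_n + (h/2)·(k1 + k2).
t=0.000000, y=-1.830000:
  k1 = f(0.000000, -1.830000) = -6.563844
  k2 = f(0.260000, -3.536599) = -24.254770
  y ← -1.830000 + (0.26/2)·(-6.563844 + (-24.254770)) = -5.836420
y(0.26) ≈ -5.8364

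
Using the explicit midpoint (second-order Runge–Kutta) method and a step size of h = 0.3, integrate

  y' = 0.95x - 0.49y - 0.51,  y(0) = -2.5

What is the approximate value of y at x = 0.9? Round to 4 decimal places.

Midpoint: k1 = f(x_n, y_n); k2 = f(x_n + h/2, y_n + (h/2)·k1); y_{n+1} = y_n + h·k2.
x=0.000000, y=-2.500000:
  k1 = f(0.000000, -2.500000) = 0.715000
  k2 = f(0.150000, -2.392750) = 0.804947
  y ← -2.500000 + 0.3·0.804947 = -2.258516
x=0.300000, y=-2.258516:
  k1 = f(0.300000, -2.258516) = 0.881673
  k2 = f(0.450000, -2.126265) = 0.959370
  y ← -2.258516 + 0.3·0.959370 = -1.970705
x=0.600000, y=-1.970705:
  k1 = f(0.600000, -1.970705) = 1.025645
  k2 = f(0.750000, -1.816858) = 1.092760
  y ← -1.970705 + 0.3·1.092760 = -1.642877
y(0.9) ≈ -1.6429

-1.6429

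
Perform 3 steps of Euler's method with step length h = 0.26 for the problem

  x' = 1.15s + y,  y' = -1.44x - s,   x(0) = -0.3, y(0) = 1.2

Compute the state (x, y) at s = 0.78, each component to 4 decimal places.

0.9089, 0.9437

Euler on (x,y): x_{n+1} = x_n + h·x', y_{n+1} = y_n + h·y'.
0.000000: (-0.300000, 1.200000); f=(1.200000, 0.432000) → (0.012000, 1.312320)
0.260000: (0.012000, 1.312320); f=(1.611320, -0.277280) → (0.430943, 1.240227)
0.520000: (0.430943, 1.240227); f=(1.838227, -1.140558) → (0.908882, 0.943682)
(x(0.78), y(0.78)) ≈ (0.9089, 0.9437)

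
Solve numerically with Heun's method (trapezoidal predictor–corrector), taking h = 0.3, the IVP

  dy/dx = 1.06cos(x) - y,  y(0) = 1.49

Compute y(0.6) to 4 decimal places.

1.2606

Heun: k1 = f(x_n, y_n); k2 = f(x_n + h, y_n + h·k1); y_{n+1} = y_n + (h/2)·(k1 + k2).
x=0.000000, y=1.490000:
  k1 = f(0.000000, 1.490000) = -0.430000
  k2 = f(0.300000, 1.361000) = -0.348343
  y ← 1.490000 + (0.3/2)·(-0.430000 + (-0.348343)) = 1.373249
x=0.300000, y=1.373249:
  k1 = f(0.300000, 1.373249) = -0.360592
  k2 = f(0.600000, 1.265071) = -0.390215
  y ← 1.373249 + (0.3/2)·(-0.360592 + (-0.390215)) = 1.260627
y(0.6) ≈ 1.2606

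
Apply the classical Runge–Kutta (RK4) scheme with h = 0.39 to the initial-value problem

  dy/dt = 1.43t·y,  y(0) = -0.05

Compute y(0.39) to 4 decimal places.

RK4: k1 = f(t_n, y_n); k2 = f(t_n + h/2, y_n + (h/2)·k1); k3 = f(t_n + h/2, y_n + (h/2)·k2); k4 = f(t_n + h, y_n + h·k3); y_{n+1} = y_n + (h/6)·(k1 + 2k2 + 2k3 + k4).
t=0.000000, y=-0.050000:
  k1 = f(0.000000, -0.050000) = 0.000000
  k2 = f(0.195000, -0.050000) = -0.013943
  k3 = f(0.195000, -0.052719) = -0.014701
  k4 = f(0.390000, -0.055733) = -0.031082
  y ← -0.050000 + (0.39/6)·(k1 + 2k2 + 2k3 + k4) = -0.055744
y(0.39) ≈ -0.0557

-0.0557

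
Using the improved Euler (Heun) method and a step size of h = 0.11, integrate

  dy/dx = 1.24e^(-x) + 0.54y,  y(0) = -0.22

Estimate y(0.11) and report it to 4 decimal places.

Heun: k1 = f(x_n, y_n); k2 = f(x_n + h, y_n + h·k1); y_{n+1} = y_n + (h/2)·(k1 + k2).
x=0.000000, y=-0.220000:
  k1 = f(0.000000, -0.220000) = 1.121200
  k2 = f(0.110000, -0.096668) = 1.058634
  y ← -0.220000 + (0.11/2)·(1.121200 + 1.058634) = -0.100109
y(0.11) ≈ -0.1001

-0.1001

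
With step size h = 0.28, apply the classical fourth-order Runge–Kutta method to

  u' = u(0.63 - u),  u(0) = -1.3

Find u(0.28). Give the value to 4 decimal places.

-2.5682

RK4: k1 = f(s_n, u_n); k2 = f(s_n + h/2, u_n + (h/2)·k1); k3 = f(s_n + h/2, u_n + (h/2)·k2); k4 = f(s_n + h, u_n + h·k3); u_{n+1} = u_n + (h/6)·(k1 + 2k2 + 2k3 + k4).
s=0.000000, u=-1.300000:
  k1 = f(0.000000, -1.300000) = -2.509000
  k2 = f(0.140000, -1.651260) = -3.766953
  k3 = f(0.140000, -1.827373) = -4.490539
  k4 = f(0.280000, -2.557351) = -8.151175
  u ← -1.300000 + (0.28/6)·(k1 + 2k2 + 2k3 + k4) = -2.568174
u(0.28) ≈ -2.5682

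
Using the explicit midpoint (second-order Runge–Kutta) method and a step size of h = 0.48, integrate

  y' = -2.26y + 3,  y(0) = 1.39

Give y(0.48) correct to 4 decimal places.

1.3589

Midpoint: k1 = f(t_n, y_n); k2 = f(t_n + h/2, y_n + (h/2)·k1); y_{n+1} = y_n + h·k2.
t=0.000000, y=1.390000:
  k1 = f(0.000000, 1.390000) = -0.141400
  k2 = f(0.240000, 1.356064) = -0.064705
  y ← 1.390000 + 0.48·(-0.064705) = 1.358942
y(0.48) ≈ 1.3589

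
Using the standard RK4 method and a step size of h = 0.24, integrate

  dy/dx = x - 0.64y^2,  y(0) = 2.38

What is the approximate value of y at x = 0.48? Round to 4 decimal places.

RK4: k1 = f(x_n, y_n); k2 = f(x_n + h/2, y_n + (h/2)·k1); k3 = f(x_n + h/2, y_n + (h/2)·k2); k4 = f(x_n + h, y_n + h·k3); y_{n+1} = y_n + (h/6)·(k1 + 2k2 + 2k3 + k4).
x=0.000000, y=2.380000:
  k1 = f(0.000000, 2.380000) = -3.625216
  k2 = f(0.120000, 1.944974) = -2.301071
  k3 = f(0.120000, 2.103871) = -2.712816
  k4 = f(0.240000, 1.728924) = -1.673074
  y ← 2.380000 + (0.24/6)·(k1 + 2k2 + 2k3 + k4) = 1.766957
x=0.240000, y=1.766957:
  k1 = f(0.240000, 1.766957) = -1.758169
  k2 = f(0.360000, 1.555977) = -1.189482
  k3 = f(0.360000, 1.624220) = -1.328377
  k4 = f(0.480000, 1.448147) = -0.862163
  y ← 1.766957 + (0.24/6)·(k1 + 2k2 + 2k3 + k4) = 1.460715
y(0.48) ≈ 1.4607

1.4607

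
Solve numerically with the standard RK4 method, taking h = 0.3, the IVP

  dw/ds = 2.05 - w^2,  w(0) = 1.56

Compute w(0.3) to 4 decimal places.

1.4852

RK4: k1 = f(s_n, w_n); k2 = f(s_n + h/2, w_n + (h/2)·k1); k3 = f(s_n + h/2, w_n + (h/2)·k2); k4 = f(s_n + h, w_n + h·k3); w_{n+1} = w_n + (h/6)·(k1 + 2k2 + 2k3 + k4).
s=0.000000, w=1.560000:
  k1 = f(0.000000, 1.560000) = -0.383600
  k2 = f(0.150000, 1.502460) = -0.207386
  k3 = f(0.150000, 1.528892) = -0.287511
  k4 = f(0.300000, 1.473747) = -0.121929
  w ← 1.560000 + (0.3/6)·(k1 + 2k2 + 2k3 + k4) = 1.485234
w(0.3) ≈ 1.4852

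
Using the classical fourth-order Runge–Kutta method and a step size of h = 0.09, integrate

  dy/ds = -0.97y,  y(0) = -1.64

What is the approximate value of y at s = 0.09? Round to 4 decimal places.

-1.5029

RK4: k1 = f(s_n, y_n); k2 = f(s_n + h/2, y_n + (h/2)·k1); k3 = f(s_n + h/2, y_n + (h/2)·k2); k4 = f(s_n + h, y_n + h·k3); y_{n+1} = y_n + (h/6)·(k1 + 2k2 + 2k3 + k4).
s=0.000000, y=-1.640000:
  k1 = f(0.000000, -1.640000) = 1.590800
  k2 = f(0.045000, -1.568414) = 1.521362
  k3 = f(0.045000, -1.571539) = 1.524393
  k4 = f(0.090000, -1.502805) = 1.457721
  y ← -1.640000 + (0.09/6)·(k1 + 2k2 + 2k3 + k4) = -1.502900
y(0.09) ≈ -1.5029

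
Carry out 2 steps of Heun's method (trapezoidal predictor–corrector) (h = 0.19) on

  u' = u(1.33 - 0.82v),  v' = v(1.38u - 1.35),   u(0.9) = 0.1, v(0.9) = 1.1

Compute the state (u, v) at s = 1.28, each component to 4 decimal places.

0.1261, 0.7011

Heun on (u,v): k1 = f(s_n, state_n); k2 = f(s_n + h, state_n + h·k1); state_{n+1} = state_n + (h/2)·(k1 + k2).
0.900000: (0.100000, 1.100000)
  k1 = (0.042800, -1.333200)
  predictor → (0.108132, 0.846692)
  k2 = (0.068741, -1.016689)
  → (0.110596, 0.876761)
1.090000: (0.110596, 0.876761)
  k1 = (0.067581, -1.049813)
  predictor → (0.123437, 0.677296)
  k2 = (0.095616, -0.798977)
  → (0.126100, 0.701125)
(u(1.28), v(1.28)) ≈ (0.1261, 0.7011)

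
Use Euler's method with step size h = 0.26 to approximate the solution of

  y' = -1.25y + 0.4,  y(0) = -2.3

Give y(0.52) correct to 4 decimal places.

-0.8737

Euler: y_{n+1} = y_n + h·f(x_n, y_n).
x=0.000000, y=-2.300000: f=3.275000 → y ← -2.300000 + 0.26·3.275000 = -1.448500
x=0.260000, y=-1.448500: f=2.210625 → y ← -1.448500 + 0.26·2.210625 = -0.873737
y(0.52) ≈ -0.8737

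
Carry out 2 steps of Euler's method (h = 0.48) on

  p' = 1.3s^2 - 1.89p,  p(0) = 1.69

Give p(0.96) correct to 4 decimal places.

Euler: p_{n+1} = p_n + h·f(s_n, p_n).
s=0.000000, p=1.690000: f=-3.194100 → p ← 1.690000 + 0.48·(-3.194100) = 0.156832
s=0.480000, p=0.156832: f=0.003108 → p ← 0.156832 + 0.48·0.003108 = 0.158324
p(0.96) ≈ 0.1583

0.1583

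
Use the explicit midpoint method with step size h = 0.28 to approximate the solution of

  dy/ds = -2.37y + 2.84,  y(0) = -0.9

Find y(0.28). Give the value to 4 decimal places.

0.0304

Midpoint: k1 = f(s_n, y_n); k2 = f(s_n + h/2, y_n + (h/2)·k1); y_{n+1} = y_n + h·k2.
s=0.000000, y=-0.900000:
  k1 = f(0.000000, -0.900000) = 4.973000
  k2 = f(0.140000, -0.203780) = 3.322959
  y ← -0.900000 + 0.28·3.322959 = 0.030428
y(0.28) ≈ 0.0304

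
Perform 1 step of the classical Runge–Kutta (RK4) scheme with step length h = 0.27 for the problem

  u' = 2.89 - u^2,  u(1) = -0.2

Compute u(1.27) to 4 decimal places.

RK4: k1 = f(t_n, u_n); k2 = f(t_n + h/2, u_n + (h/2)·k1); k3 = f(t_n + h/2, u_n + (h/2)·k2); k4 = f(t_n + h, u_n + h·k3); u_{n+1} = u_n + (h/6)·(k1 + 2k2 + 2k3 + k4).
t=1.000000, u=-0.200000:
  k1 = f(1.000000, -0.200000) = 2.850000
  k2 = f(1.135000, 0.184750) = 2.855867
  k3 = f(1.135000, 0.185542) = 2.855574
  k4 = f(1.270000, 0.571005) = 2.563953
  u ← -0.200000 + (0.27/6)·(k1 + 2k2 + 2k3 + k4) = 0.557658
u(1.27) ≈ 0.5577

0.5577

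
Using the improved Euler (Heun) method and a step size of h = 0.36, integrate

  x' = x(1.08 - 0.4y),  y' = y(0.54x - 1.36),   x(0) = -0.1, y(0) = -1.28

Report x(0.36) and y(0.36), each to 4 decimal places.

Heun on (x,y): k1 = f(t_n, state_n); k2 = f(t_n + h, state_n + h·k1); state_{n+1} = state_n + (h/2)·(k1 + k2).
0.000000: (-0.100000, -1.280000)
  k1 = (-0.159200, 1.809920)
  predictor → (-0.157312, -0.628429)
  k2 = (-0.209441, 0.908047)
  → (-0.166355, -0.790766)
(x(0.36), y(0.36)) ≈ (-0.1664, -0.7908)

-0.1664, -0.7908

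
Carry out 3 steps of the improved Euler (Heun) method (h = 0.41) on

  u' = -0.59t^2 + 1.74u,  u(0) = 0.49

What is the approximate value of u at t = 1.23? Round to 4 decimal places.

Heun: k1 = f(t_n, u_n); k2 = f(t_n + h, u_n + h·k1); u_{n+1} = u_n + (h/2)·(k1 + k2).
t=0.000000, u=0.490000:
  k1 = f(0.000000, 0.490000) = 0.852600
  k2 = f(0.410000, 0.839566) = 1.361666
  u ← 0.490000 + (0.41/2)·(0.852600 + 1.361666) = 0.943924
t=0.410000, u=0.943924:
  k1 = f(0.410000, 0.943924) = 1.543250
  k2 = f(0.820000, 1.576657) = 2.346667
  u ← 0.943924 + (0.41/2)·(1.543250 + 2.346667) = 1.741357
t=0.820000, u=1.741357:
  k1 = f(0.820000, 1.741357) = 2.633246
  k2 = f(1.230000, 2.820988) = 4.015908
  u ← 1.741357 + (0.41/2)·(2.633246 + 4.015908) = 3.104434
u(1.23) ≈ 3.1044

3.1044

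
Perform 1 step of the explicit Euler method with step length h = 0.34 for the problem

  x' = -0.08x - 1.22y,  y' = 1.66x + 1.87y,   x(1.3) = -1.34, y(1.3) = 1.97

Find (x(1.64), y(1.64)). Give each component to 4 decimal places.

-2.1207, 2.4662

Euler on (x,y): x_{n+1} = x_n + h·x', y_{n+1} = y_n + h·y'.
1.300000: (-1.340000, 1.970000); f=(-2.296200, 1.459500) → (-2.120708, 2.466230)
(x(1.64), y(1.64)) ≈ (-2.1207, 2.4662)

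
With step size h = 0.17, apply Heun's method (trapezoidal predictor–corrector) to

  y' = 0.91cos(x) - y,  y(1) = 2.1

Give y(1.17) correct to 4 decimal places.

1.8382

Heun: k1 = f(x_n, y_n); k2 = f(x_n + h, y_n + h·k1); y_{n+1} = y_n + (h/2)·(k1 + k2).
x=1.000000, y=2.100000:
  k1 = f(1.000000, 2.100000) = -1.608325
  k2 = f(1.170000, 1.826585) = -1.471547
  y ← 2.100000 + (0.17/2)·(-1.608325 + (-1.471547)) = 1.838211
y(1.17) ≈ 1.8382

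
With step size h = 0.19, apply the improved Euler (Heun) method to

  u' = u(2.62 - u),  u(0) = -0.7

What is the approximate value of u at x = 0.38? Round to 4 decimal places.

-2.9198

Heun: k1 = f(x_n, u_n); k2 = f(x_n + h, u_n + h·k1); u_{n+1} = u_n + (h/2)·(k1 + k2).
x=0.000000, u=-0.700000:
  k1 = f(0.000000, -0.700000) = -2.324000
  k2 = f(0.190000, -1.141560) = -4.294046
  u ← -0.700000 + (0.19/2)·(-2.324000 + (-4.294046)) = -1.328714
x=0.190000, u=-1.328714:
  k1 = f(0.190000, -1.328714) = -5.246714
  k2 = f(0.380000, -2.325590) = -11.501415
  u ← -1.328714 + (0.19/2)·(-5.246714 + (-11.501415)) = -2.919787
u(0.38) ≈ -2.9198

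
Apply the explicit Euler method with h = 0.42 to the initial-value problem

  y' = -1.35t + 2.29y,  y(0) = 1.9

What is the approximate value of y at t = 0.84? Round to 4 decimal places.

7.0743

Euler: y_{n+1} = y_n + h·f(t_n, y_n).
t=0.000000, y=1.900000: f=4.351000 → y ← 1.900000 + 0.42·4.351000 = 3.727420
t=0.420000, y=3.727420: f=7.968792 → y ← 3.727420 + 0.42·7.968792 = 7.074313
y(0.84) ≈ 7.0743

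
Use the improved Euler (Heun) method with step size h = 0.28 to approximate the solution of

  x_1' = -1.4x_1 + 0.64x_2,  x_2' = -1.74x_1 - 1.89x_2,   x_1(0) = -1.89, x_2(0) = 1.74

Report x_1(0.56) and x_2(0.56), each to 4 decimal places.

-0.5258, 1.1157

Heun on (x_1,x_2): k1 = f(t_n, state_n); k2 = f(t_n + h, state_n + h·k1); state_{n+1} = state_n + (h/2)·(k1 + k2).
0.000000: (-1.890000, 1.740000)
  k1 = (3.759600, 0.000000)
  predictor → (-0.837312, 1.740000)
  k2 = (2.285837, -1.831677)
  → (-1.043639, 1.483565)
0.280000: (-1.043639, 1.483565)
  k1 = (2.410576, -0.988007)
  predictor → (-0.368678, 1.206923)
  k2 = (1.288579, -1.639586)
  → (-0.525757, 1.115702)
(x_1(0.56), x_2(0.56)) ≈ (-0.5258, 1.1157)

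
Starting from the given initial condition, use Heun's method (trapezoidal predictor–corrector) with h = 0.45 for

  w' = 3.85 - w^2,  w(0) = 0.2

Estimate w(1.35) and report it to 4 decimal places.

1.5405

Heun: k1 = f(s_n, w_n); k2 = f(s_n + h, w_n + h·k1); w_{n+1} = w_n + (h/2)·(k1 + k2).
s=0.000000, w=0.200000:
  k1 = f(0.000000, 0.200000) = 3.810000
  k2 = f(0.450000, 1.914500) = 0.184690
  w ← 0.200000 + (0.45/2)·(3.810000 + 0.184690) = 1.098805
s=0.450000, w=1.098805:
  k1 = f(0.450000, 1.098805) = 2.642627
  k2 = f(0.900000, 2.287987) = -1.384886
  w ← 1.098805 + (0.45/2)·(2.642627 + (-1.384886)) = 1.381797
s=0.900000, w=1.381797:
  k1 = f(0.900000, 1.381797) = 1.940637
  k2 = f(1.350000, 2.255084) = -1.235403
  w ← 1.381797 + (0.45/2)·(1.940637 + (-1.235403)) = 1.540475
w(1.35) ≈ 1.5405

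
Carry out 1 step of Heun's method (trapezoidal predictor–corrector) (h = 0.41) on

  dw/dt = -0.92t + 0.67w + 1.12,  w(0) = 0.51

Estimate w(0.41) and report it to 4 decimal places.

Heun: k1 = f(t_n, w_n); k2 = f(t_n + h, w_n + h·k1); w_{n+1} = w_n + (h/2)·(k1 + k2).
t=0.000000, w=0.510000:
  k1 = f(0.000000, 0.510000) = 1.461700
  k2 = f(0.410000, 1.109297) = 1.486029
  w ← 0.510000 + (0.41/2)·(1.461700 + 1.486029) = 1.114284
w(0.41) ≈ 1.1143

1.1143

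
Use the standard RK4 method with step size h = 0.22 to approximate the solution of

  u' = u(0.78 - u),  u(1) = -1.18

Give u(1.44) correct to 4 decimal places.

-4.3328

RK4: k1 = f(x_n, u_n); k2 = f(x_n + h/2, u_n + (h/2)·k1); k3 = f(x_n + h/2, u_n + (h/2)·k2); k4 = f(x_n + h, u_n + h·k3); u_{n+1} = u_n + (h/6)·(k1 + 2k2 + 2k3 + k4).
x=1.000000, u=-1.180000:
  k1 = f(1.000000, -1.180000) = -2.312800
  k2 = f(1.110000, -1.434408) = -3.176365
  k3 = f(1.110000, -1.529400) = -3.531997
  k4 = f(1.220000, -1.957039) = -5.356493
  u ← -1.180000 + (0.22/6)·(k1 + 2k2 + 2k3 + k4) = -1.953154
x=1.220000, u=-1.953154:
  k1 = f(1.220000, -1.953154) = -5.338270
  k2 = f(1.330000, -2.540364) = -8.434931
  k3 = f(1.330000, -2.880996) = -10.547317
  k4 = f(1.440000, -4.273564) = -21.596726
  u ← -1.953154 + (0.22/6)·(k1 + 2k2 + 2k3 + k4) = -4.332802
u(1.44) ≈ -4.3328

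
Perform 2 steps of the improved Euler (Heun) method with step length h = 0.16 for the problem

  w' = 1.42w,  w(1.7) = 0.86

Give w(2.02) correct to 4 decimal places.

Heun: k1 = f(t_n, w_n); k2 = f(t_n + h, w_n + h·k1); w_{n+1} = w_n + (h/2)·(k1 + k2).
t=1.700000, w=0.860000:
  k1 = f(1.700000, 0.860000) = 1.221200
  k2 = f(1.860000, 1.055392) = 1.498657
  w ← 0.860000 + (0.16/2)·(1.221200 + 1.498657) = 1.077589
t=1.860000, w=1.077589:
  k1 = f(1.860000, 1.077589) = 1.530176
  k2 = f(2.020000, 1.322417) = 1.877832
  w ← 1.077589 + (0.16/2)·(1.530176 + 1.877832) = 1.350229
w(2.02) ≈ 1.3502

1.3502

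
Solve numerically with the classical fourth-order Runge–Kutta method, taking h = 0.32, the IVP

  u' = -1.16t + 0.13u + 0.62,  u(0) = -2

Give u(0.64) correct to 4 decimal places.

-2.0040

RK4: k1 = f(t_n, u_n); k2 = f(t_n + h/2, u_n + (h/2)·k1); k3 = f(t_n + h/2, u_n + (h/2)·k2); k4 = f(t_n + h, u_n + h·k3); u_{n+1} = u_n + (h/6)·(k1 + 2k2 + 2k3 + k4).
t=0.000000, u=-2.000000:
  k1 = f(0.000000, -2.000000) = 0.360000
  k2 = f(0.160000, -1.942400) = 0.181888
  k3 = f(0.160000, -1.970898) = 0.178183
  k4 = f(0.320000, -1.942981) = -0.003788
  u ← -2.000000 + (0.32/6)·(k1 + 2k2 + 2k3 + k4) = -1.942594
t=0.320000, u=-1.942594:
  k1 = f(0.320000, -1.942594) = -0.003737
  k2 = f(0.480000, -1.943192) = -0.189415
  k3 = f(0.480000, -1.972901) = -0.193277
  k4 = f(0.640000, -2.004443) = -0.382978
  u ← -1.942594 + (0.32/6)·(k1 + 2k2 + 2k3 + k4) = -2.004040
u(0.64) ≈ -2.0040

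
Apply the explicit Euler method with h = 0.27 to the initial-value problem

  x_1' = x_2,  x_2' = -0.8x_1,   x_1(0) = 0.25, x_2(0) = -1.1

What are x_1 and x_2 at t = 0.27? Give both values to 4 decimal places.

-0.0470, -1.1540

Euler on (x_1,x_2): x_1_{n+1} = x_1_n + h·x_1', x_2_{n+1} = x_2_n + h·x_2'.
0.000000: (0.250000, -1.100000); f=(-1.100000, -0.200000) → (-0.047000, -1.154000)
(x_1(0.27), x_2(0.27)) ≈ (-0.0470, -1.1540)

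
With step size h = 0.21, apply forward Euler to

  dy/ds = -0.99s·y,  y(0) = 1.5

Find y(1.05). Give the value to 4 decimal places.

Euler: y_{n+1} = y_n + h·f(s_n, y_n).
s=0.000000, y=1.500000: f=0.000000 → y ← 1.500000 + 0.21·0.000000 = 1.500000
s=0.210000, y=1.500000: f=-0.311850 → y ← 1.500000 + 0.21·(-0.311850) = 1.434511
s=0.420000, y=1.434511: f=-0.596470 → y ← 1.434511 + 0.21·(-0.596470) = 1.309253
s=0.630000, y=1.309253: f=-0.816581 → y ← 1.309253 + 0.21·(-0.816581) = 1.137771
s=0.840000, y=1.137771: f=-0.946170 → y ← 1.137771 + 0.21·(-0.946170) = 0.939075
y(1.05) ≈ 0.9391

0.9391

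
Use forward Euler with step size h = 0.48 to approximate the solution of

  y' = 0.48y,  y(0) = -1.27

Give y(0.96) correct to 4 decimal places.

-1.9226

Euler: y_{n+1} = y_n + h·f(t_n, y_n).
t=0.000000, y=-1.270000: f=-0.609600 → y ← -1.270000 + 0.48·(-0.609600) = -1.562608
t=0.480000, y=-1.562608: f=-0.750052 → y ← -1.562608 + 0.48·(-0.750052) = -1.922633
y(0.96) ≈ -1.9226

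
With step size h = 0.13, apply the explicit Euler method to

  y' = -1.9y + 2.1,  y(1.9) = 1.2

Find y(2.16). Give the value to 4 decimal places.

1.1590

Euler: y_{n+1} = y_n + h·f(t_n, y_n).
t=1.900000, y=1.200000: f=-0.180000 → y ← 1.200000 + 0.13·(-0.180000) = 1.176600
t=2.030000, y=1.176600: f=-0.135540 → y ← 1.176600 + 0.13·(-0.135540) = 1.158980
y(2.16) ≈ 1.1590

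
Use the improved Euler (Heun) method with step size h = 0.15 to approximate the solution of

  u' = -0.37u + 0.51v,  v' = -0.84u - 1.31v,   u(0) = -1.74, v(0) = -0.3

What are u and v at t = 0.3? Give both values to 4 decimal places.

-1.5639, 0.1386

Heun on (u,v): k1 = f(t_n, state_n); k2 = f(t_n + h, state_n + h·k1); state_{n+1} = state_n + (h/2)·(k1 + k2).
0.000000: (-1.740000, -0.300000)
  k1 = (0.490800, 1.854600)
  predictor → (-1.666380, -0.021810)
  k2 = (0.605437, 1.428330)
  → (-1.657782, -0.053780)
0.150000: (-1.657782, -0.053780)
  k1 = (0.585951, 1.462989)
  predictor → (-1.569889, 0.165668)
  k2 = (0.665350, 1.101682)
  → (-1.563935, 0.138570)
(u(0.3), v(0.3)) ≈ (-1.5639, 0.1386)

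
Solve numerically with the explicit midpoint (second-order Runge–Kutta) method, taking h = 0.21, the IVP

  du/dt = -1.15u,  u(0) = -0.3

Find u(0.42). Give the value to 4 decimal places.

-0.1861

Midpoint: k1 = f(t_n, u_n); k2 = f(t_n + h/2, u_n + (h/2)·k1); u_{n+1} = u_n + h·k2.
t=0.000000, u=-0.300000:
  k1 = f(0.000000, -0.300000) = 0.345000
  k2 = f(0.105000, -0.263775) = 0.303341
  u ← -0.300000 + 0.21·0.303341 = -0.236298
t=0.210000, u=-0.236298:
  k1 = f(0.210000, -0.236298) = 0.271743
  k2 = f(0.315000, -0.207765) = 0.238930
  u ← -0.236298 + 0.21·0.238930 = -0.186123
u(0.42) ≈ -0.1861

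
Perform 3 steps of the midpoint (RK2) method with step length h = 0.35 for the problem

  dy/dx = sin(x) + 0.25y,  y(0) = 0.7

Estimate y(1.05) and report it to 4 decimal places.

1.4581

Midpoint: k1 = f(x_n, y_n); k2 = f(x_n + h/2, y_n + (h/2)·k1); y_{n+1} = y_n + h·k2.
x=0.000000, y=0.700000:
  k1 = f(0.000000, 0.700000) = 0.175000
  k2 = f(0.175000, 0.730625) = 0.356764
  y ← 0.700000 + 0.35·0.356764 = 0.824868
x=0.350000, y=0.824868:
  k1 = f(0.350000, 0.824868) = 0.549115
  k2 = f(0.525000, 0.920963) = 0.731454
  y ← 0.824868 + 0.35·0.731454 = 1.080876
x=0.700000, y=1.080876:
  k1 = f(0.700000, 1.080876) = 0.914437
  k2 = f(0.875000, 1.240903) = 1.077769
  y ← 1.080876 + 0.35·1.077769 = 1.458096
y(1.05) ≈ 1.4581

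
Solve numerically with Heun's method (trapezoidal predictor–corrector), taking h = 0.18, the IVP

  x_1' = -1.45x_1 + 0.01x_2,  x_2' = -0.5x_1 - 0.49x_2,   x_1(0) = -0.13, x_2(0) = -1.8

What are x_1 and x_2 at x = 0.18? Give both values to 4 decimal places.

-0.1032, -1.6384

Heun on (x_1,x_2): k1 = f(x_n, state_n); k2 = f(x_n + h, state_n + h·k1); state_{n+1} = state_n + (h/2)·(k1 + k2).
0.000000: (-0.130000, -1.800000)
  k1 = (0.170500, 0.947000)
  predictor → (-0.099310, -1.629540)
  k2 = (0.127704, 0.848130)
  → (-0.103162, -1.638438)
(x_1(0.18), x_2(0.18)) ≈ (-0.1032, -1.6384)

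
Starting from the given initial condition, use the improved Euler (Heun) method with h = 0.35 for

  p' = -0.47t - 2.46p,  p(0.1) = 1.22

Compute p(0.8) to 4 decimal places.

0.2265

Heun: k1 = f(t_n, p_n); k2 = f(t_n + h, p_n + h·k1); p_{n+1} = p_n + (h/2)·(k1 + k2).
t=0.100000, p=1.220000:
  k1 = f(0.100000, 1.220000) = -3.048200
  k2 = f(0.450000, 0.153130) = -0.588200
  p ← 1.220000 + (0.35/2)·(-3.048200 + (-0.588200)) = 0.583630
t=0.450000, p=0.583630:
  k1 = f(0.450000, 0.583630) = -1.647230
  k2 = f(0.800000, 0.007100) = -0.393465
  p ← 0.583630 + (0.35/2)·(-1.647230 + (-0.393465)) = 0.226508
p(0.8) ≈ 0.2265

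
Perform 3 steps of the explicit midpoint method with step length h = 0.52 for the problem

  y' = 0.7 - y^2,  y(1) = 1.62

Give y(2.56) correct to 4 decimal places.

Midpoint: k1 = f(t_n, y_n); k2 = f(t_n + h/2, y_n + (h/2)·k1); y_{n+1} = y_n + h·k2.
t=1.000000, y=1.620000:
  k1 = f(1.000000, 1.620000) = -1.924400
  k2 = f(1.260000, 1.119656) = -0.553630
  y ← 1.620000 + 0.52·(-0.553630) = 1.332113
t=1.520000, y=1.332113:
  k1 = f(1.520000, 1.332113) = -1.074524
  k2 = f(1.780000, 1.052736) = -0.408254
  y ← 1.332113 + 0.52·(-0.408254) = 1.119821
t=2.040000, y=1.119821:
  k1 = f(2.040000, 1.119821) = -0.553998
  k2 = f(2.300000, 0.975781) = -0.252149
  y ← 1.119821 + 0.52·(-0.252149) = 0.988703
y(2.56) ≈ 0.9887

0.9887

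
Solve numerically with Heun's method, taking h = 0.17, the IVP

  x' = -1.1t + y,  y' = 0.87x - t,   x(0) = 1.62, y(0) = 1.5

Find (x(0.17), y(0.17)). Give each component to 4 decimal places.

Heun on (x,y): k1 = f(t_n, state_n); k2 = f(t_n + h, state_n + h·k1); state_{n+1} = state_n + (h/2)·(k1 + k2).
0.000000: (1.620000, 1.500000)
  k1 = (1.500000, 1.409400)
  predictor → (1.875000, 1.739598)
  k2 = (1.552598, 1.461250)
  → (1.879471, 1.744005)
(x(0.17), y(0.17)) ≈ (1.8795, 1.7440)

1.8795, 1.7440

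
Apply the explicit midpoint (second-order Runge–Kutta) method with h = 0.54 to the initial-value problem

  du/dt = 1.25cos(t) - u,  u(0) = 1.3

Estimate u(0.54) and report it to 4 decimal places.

Midpoint: k1 = f(t_n, u_n); k2 = f(t_n + h/2, u_n + (h/2)·k1); u_{n+1} = u_n + h·k2.
t=0.000000, u=1.300000:
  k1 = f(0.000000, 1.300000) = -0.050000
  k2 = f(0.270000, 1.286500) = -0.081786
  u ← 1.300000 + 0.54·(-0.081786) = 1.255835
u(0.54) ≈ 1.2558

1.2558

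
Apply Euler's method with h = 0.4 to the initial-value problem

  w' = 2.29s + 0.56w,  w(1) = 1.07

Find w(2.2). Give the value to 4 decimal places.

6.5529

Euler: w_{n+1} = w_n + h·f(s_n, w_n).
s=1.000000, w=1.070000: f=2.889200 → w ← 1.070000 + 0.4·2.889200 = 2.225680
s=1.400000, w=2.225680: f=4.452381 → w ← 2.225680 + 0.4·4.452381 = 4.006632
s=1.800000, w=4.006632: f=6.365714 → w ← 4.006632 + 0.4·6.365714 = 6.552918
w(2.2) ≈ 6.5529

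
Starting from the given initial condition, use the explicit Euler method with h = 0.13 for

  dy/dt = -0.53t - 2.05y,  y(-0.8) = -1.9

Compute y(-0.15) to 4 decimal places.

Euler: y_{n+1} = y_n + h·f(t_n, y_n).
t=-0.800000, y=-1.900000: f=4.319000 → y ← -1.900000 + 0.13·4.319000 = -1.338530
t=-0.670000, y=-1.338530: f=3.099086 → y ← -1.338530 + 0.13·3.099086 = -0.935649
t=-0.540000, y=-0.935649: f=2.204280 → y ← -0.935649 + 0.13·2.204280 = -0.649092
t=-0.410000, y=-0.649092: f=1.547939 → y ← -0.649092 + 0.13·1.547939 = -0.447860
t=-0.280000, y=-0.447860: f=1.066514 → y ← -0.447860 + 0.13·1.066514 = -0.309213
y(-0.15) ≈ -0.3092

-0.3092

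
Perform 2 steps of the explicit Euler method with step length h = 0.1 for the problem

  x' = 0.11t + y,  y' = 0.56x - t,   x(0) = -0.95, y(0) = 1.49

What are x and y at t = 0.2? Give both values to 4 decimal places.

Euler on (x,y): x_{n+1} = x_n + h·x', y_{n+1} = y_n + h·y'.
0.000000: (-0.950000, 1.490000); f=(1.490000, -0.532000) → (-0.801000, 1.436800)
0.100000: (-0.801000, 1.436800); f=(1.447800, -0.548560) → (-0.656220, 1.381944)
(x(0.2), y(0.2)) ≈ (-0.6562, 1.3819)

-0.6562, 1.3819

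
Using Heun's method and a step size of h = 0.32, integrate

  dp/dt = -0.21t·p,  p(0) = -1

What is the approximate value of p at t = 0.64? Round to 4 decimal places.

Heun: k1 = f(t_n, p_n); k2 = f(t_n + h, p_n + h·k1); p_{n+1} = p_n + (h/2)·(k1 + k2).
t=0.000000, p=-1.000000:
  k1 = f(0.000000, -1.000000) = 0.000000
  k2 = f(0.320000, -1.000000) = 0.067200
  p ← -1.000000 + (0.32/2)·(0.000000 + 0.067200) = -0.989248
t=0.320000, p=-0.989248:
  k1 = f(0.320000, -0.989248) = 0.066477
  k2 = f(0.640000, -0.967975) = 0.130096
  p ← -0.989248 + (0.32/2)·(0.066477 + 0.130096) = -0.957796
p(0.64) ≈ -0.9578

-0.9578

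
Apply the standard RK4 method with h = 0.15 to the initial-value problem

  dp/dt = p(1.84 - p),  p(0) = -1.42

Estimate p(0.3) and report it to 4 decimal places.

-5.6704

RK4: k1 = f(t_n, p_n); k2 = f(t_n + h/2, p_n + (h/2)·k1); k3 = f(t_n + h/2, p_n + (h/2)·k2); k4 = f(t_n + h, p_n + h·k3); p_{n+1} = p_n + (h/6)·(k1 + 2k2 + 2k3 + k4).
t=0.000000, p=-1.420000:
  k1 = f(0.000000, -1.420000) = -4.629200
  k2 = f(0.075000, -1.767190) = -6.374590
  k3 = f(0.075000, -1.898094) = -7.095255
  k4 = f(0.150000, -2.484288) = -10.742779
  p ← -1.420000 + (0.15/6)·(k1 + 2k2 + 2k3 + k4) = -2.477792
t=0.150000, p=-2.477792:
  k1 = f(0.150000, -2.477792) = -10.698589
  k2 = f(0.225000, -3.280186) = -16.795161
  k3 = f(0.225000, -3.737429) = -20.845243
  k4 = f(0.300000, -5.604578) = -41.723721
  p ← -2.477792 + (0.15/6)·(k1 + 2k2 + 2k3 + k4) = -5.670370
p(0.3) ≈ -5.6704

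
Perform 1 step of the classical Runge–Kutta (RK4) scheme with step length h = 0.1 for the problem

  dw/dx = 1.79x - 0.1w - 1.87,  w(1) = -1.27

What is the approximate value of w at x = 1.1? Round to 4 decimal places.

-1.2564

RK4: k1 = f(x_n, w_n); k2 = f(x_n + h/2, w_n + (h/2)·k1); k3 = f(x_n + h/2, w_n + (h/2)·k2); k4 = f(x_n + h, w_n + h·k3); w_{n+1} = w_n + (h/6)·(k1 + 2k2 + 2k3 + k4).
x=1.000000, w=-1.270000:
  k1 = f(1.000000, -1.270000) = 0.047000
  k2 = f(1.050000, -1.267650) = 0.136265
  k3 = f(1.050000, -1.263187) = 0.135819
  k4 = f(1.100000, -1.256418) = 0.224642
  w ← -1.270000 + (0.1/6)·(k1 + 2k2 + 2k3 + k4) = -1.256403
w(1.1) ≈ -1.2564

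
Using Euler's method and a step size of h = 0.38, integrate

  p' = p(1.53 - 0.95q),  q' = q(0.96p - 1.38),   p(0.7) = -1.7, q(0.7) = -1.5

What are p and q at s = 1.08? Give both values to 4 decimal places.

Euler on (p,q): p_{n+1} = p_n + h·p', q_{n+1} = q_n + h·q'.
0.700000: (-1.700000, -1.500000); f=(-5.023500, 4.518000) → (-3.608930, 0.216840)
(p(1.08), q(1.08)) ≈ (-3.6089, 0.2168)

-3.6089, 0.2168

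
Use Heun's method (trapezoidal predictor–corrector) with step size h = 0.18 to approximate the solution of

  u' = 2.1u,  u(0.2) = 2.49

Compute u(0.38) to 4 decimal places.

3.6091

Heun: k1 = f(x_n, u_n); k2 = f(x_n + h, u_n + h·k1); u_{n+1} = u_n + (h/2)·(k1 + k2).
x=0.200000, u=2.490000:
  k1 = f(0.200000, 2.490000) = 5.229000
  k2 = f(0.380000, 3.431220) = 7.205562
  u ← 2.490000 + (0.18/2)·(5.229000 + 7.205562) = 3.609111
u(0.38) ≈ 3.6091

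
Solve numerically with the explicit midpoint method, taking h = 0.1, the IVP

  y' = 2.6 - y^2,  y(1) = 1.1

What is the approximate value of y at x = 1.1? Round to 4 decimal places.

Midpoint: k1 = f(x_n, y_n); k2 = f(x_n + h/2, y_n + (h/2)·k1); y_{n+1} = y_n + h·k2.
x=1.000000, y=1.100000:
  k1 = f(1.000000, 1.100000) = 1.390000
  k2 = f(1.050000, 1.169500) = 1.232270
  y ← 1.100000 + 0.1·1.232270 = 1.223227
y(1.1) ≈ 1.2232

1.2232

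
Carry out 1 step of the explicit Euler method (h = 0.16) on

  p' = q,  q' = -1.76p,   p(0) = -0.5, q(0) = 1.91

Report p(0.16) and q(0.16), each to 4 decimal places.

Euler on (p,q): p_{n+1} = p_n + h·p', q_{n+1} = q_n + h·q'.
0.000000: (-0.500000, 1.910000); f=(1.910000, 0.880000) → (-0.194400, 2.050800)
(p(0.16), q(0.16)) ≈ (-0.1944, 2.0508)

-0.1944, 2.0508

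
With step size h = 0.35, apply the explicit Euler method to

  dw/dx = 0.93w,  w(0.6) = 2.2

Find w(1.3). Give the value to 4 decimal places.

Euler: w_{n+1} = w_n + h·f(x_n, w_n).
x=0.600000, w=2.200000: f=2.046000 → w ← 2.200000 + 0.35·2.046000 = 2.916100
x=0.950000, w=2.916100: f=2.711973 → w ← 2.916100 + 0.35·2.711973 = 3.865291
w(1.3) ≈ 3.8653

3.8653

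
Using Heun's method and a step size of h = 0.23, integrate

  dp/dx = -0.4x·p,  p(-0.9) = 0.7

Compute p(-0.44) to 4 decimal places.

0.7917

Heun: k1 = f(x_n, p_n); k2 = f(x_n + h, p_n + h·k1); p_{n+1} = p_n + (h/2)·(k1 + k2).
x=-0.900000, p=0.700000:
  k1 = f(-0.900000, 0.700000) = 0.252000
  k2 = f(-0.670000, 0.757960) = 0.203133
  p ← 0.700000 + (0.23/2)·(0.252000 + 0.203133) = 0.752340
x=-0.670000, p=0.752340:
  k1 = f(-0.670000, 0.752340) = 0.201627
  k2 = f(-0.440000, 0.798715) = 0.140574
  p ← 0.752340 + (0.23/2)·(0.201627 + 0.140574) = 0.791693
p(-0.44) ≈ 0.7917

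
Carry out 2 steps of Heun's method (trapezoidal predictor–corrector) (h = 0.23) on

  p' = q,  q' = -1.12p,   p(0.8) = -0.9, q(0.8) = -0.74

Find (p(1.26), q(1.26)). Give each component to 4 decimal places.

-1.1245, -0.2030

Heun on (p,q): k1 = f(t_n, state_n); k2 = f(t_n + h, state_n + h·k1); state_{n+1} = state_n + (h/2)·(k1 + k2).
0.800000: (-0.900000, -0.740000)
  k1 = (-0.740000, 1.008000)
  predictor → (-1.070200, -0.508160)
  k2 = (-0.508160, 1.198624)
  → (-1.043538, -0.486238)
1.030000: (-1.043538, -0.486238)
  k1 = (-0.486238, 1.168763)
  predictor → (-1.155373, -0.217423)
  k2 = (-0.217423, 1.294018)
  → (-1.124459, -0.203018)
(p(1.26), q(1.26)) ≈ (-1.1245, -0.2030)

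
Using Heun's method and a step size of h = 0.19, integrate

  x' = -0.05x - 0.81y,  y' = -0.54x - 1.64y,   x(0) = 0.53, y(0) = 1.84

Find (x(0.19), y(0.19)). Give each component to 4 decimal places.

Heun on (x,y): k1 = f(t_n, state_n); k2 = f(t_n + h, state_n + h·k1); state_{n+1} = state_n + (h/2)·(k1 + k2).
0.000000: (0.530000, 1.840000)
  k1 = (-1.516900, -3.303800)
  predictor → (0.241789, 1.212278)
  k2 = (-0.994035, -2.118702)
  → (0.291461, 1.324862)
(x(0.19), y(0.19)) ≈ (0.2915, 1.3249)

0.2915, 1.3249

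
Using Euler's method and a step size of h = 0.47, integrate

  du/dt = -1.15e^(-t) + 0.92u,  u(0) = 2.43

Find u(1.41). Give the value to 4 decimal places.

5.3377

Euler: u_{n+1} = u_n + h·f(t_n, u_n).
t=0.000000, u=2.430000: f=1.085600 → u ← 2.430000 + 0.47·1.085600 = 2.940232
t=0.470000, u=2.940232: f=1.986261 → u ← 2.940232 + 0.47·1.986261 = 3.873775
t=0.940000, u=3.873775: f=3.114651 → u ← 3.873775 + 0.47·3.114651 = 5.337660
u(1.41) ≈ 5.3377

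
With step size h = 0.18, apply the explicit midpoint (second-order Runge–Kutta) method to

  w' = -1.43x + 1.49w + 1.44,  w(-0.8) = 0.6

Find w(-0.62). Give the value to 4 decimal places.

1.2868

Midpoint: k1 = f(x_n, w_n); k2 = f(x_n + h/2, w_n + (h/2)·k1); w_{n+1} = w_n + h·k2.
x=-0.800000, w=0.600000:
  k1 = f(-0.800000, 0.600000) = 3.478000
  k2 = f(-0.710000, 0.913020) = 3.815700
  w ← 0.600000 + 0.18·3.815700 = 1.286826
w(-0.62) ≈ 1.2868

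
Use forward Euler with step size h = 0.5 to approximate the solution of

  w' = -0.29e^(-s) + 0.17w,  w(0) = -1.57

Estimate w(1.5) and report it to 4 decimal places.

Euler: w_{n+1} = w_n + h·f(s_n, w_n).
s=0.000000, w=-1.570000: f=-0.556900 → w ← -1.570000 + 0.5·(-0.556900) = -1.848450
s=0.500000, w=-1.848450: f=-0.490130 → w ← -1.848450 + 0.5·(-0.490130) = -2.093515
s=1.000000, w=-2.093515: f=-0.462583 → w ← -2.093515 + 0.5·(-0.462583) = -2.324807
w(1.5) ≈ -2.3248

-2.3248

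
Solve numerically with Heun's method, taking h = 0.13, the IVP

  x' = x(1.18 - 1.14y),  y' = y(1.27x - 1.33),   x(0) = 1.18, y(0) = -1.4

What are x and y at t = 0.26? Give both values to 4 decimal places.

Heun on (x,y): k1 = f(t_n, state_n); k2 = f(t_n + h, state_n + h·k1); state_{n+1} = state_n + (h/2)·(k1 + k2).
0.000000: (1.180000, -1.400000)
  k1 = (3.275680, -0.236040)
  predictor → (1.605838, -1.430685)
  k2 = (4.513981, -1.014949)
  → (1.686328, -1.481314)
0.130000: (1.686328, -1.481314)
  k1 = (4.837566, -1.202289)
  predictor → (2.315212, -1.637612)
  k2 = (7.054166, -2.637077)
  → (2.459291, -1.730873)
(x(0.26), y(0.26)) ≈ (2.4593, -1.7309)

2.4593, -1.7309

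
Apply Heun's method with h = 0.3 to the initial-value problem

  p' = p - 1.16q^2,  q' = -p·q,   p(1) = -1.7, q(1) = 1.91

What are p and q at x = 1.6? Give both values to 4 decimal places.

Heun on (p,q): k1 = f(x_n, state_n); k2 = f(x_n + h, state_n + h·k1); state_{n+1} = state_n + (h/2)·(k1 + k2).
1.000000: (-1.700000, 1.910000)
  k1 = (-5.931796, 3.247000)
  predictor → (-3.479539, 2.884100)
  k2 = (-13.128457, 10.035338)
  → (-4.559038, 3.902351)
1.300000: (-4.559038, 3.902351)
  k1 = (-22.223913, 17.790965)
  predictor → (-11.226212, 9.239640)
  k2 = (-110.256513, 103.726158)
  → (-24.431102, 22.129919)
(p(1.6), q(1.6)) ≈ (-24.4311, 22.1299)

-24.4311, 22.1299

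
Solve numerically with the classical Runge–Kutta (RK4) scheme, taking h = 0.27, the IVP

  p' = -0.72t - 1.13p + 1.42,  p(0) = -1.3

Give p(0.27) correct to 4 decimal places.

-0.6516

RK4: k1 = f(t_n, p_n); k2 = f(t_n + h/2, p_n + (h/2)·k1); k3 = f(t_n + h/2, p_n + (h/2)·k2); k4 = f(t_n + h, p_n + h·k3); p_{n+1} = p_n + (h/6)·(k1 + 2k2 + 2k3 + k4).
t=0.000000, p=-1.300000:
  k1 = f(0.000000, -1.300000) = 2.889000
  k2 = f(0.135000, -0.909985) = 2.351083
  k3 = f(0.135000, -0.982604) = 2.433142
  k4 = f(0.270000, -0.643052) = 1.952248
  p ← -1.300000 + (0.27/6)·(k1 + 2k2 + 2k3 + k4) = -0.651564
p(0.27) ≈ -0.6516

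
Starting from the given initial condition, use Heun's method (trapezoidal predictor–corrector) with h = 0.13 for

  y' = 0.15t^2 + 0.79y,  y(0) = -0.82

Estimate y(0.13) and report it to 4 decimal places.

Heun: k1 = f(t_n, y_n); k2 = f(t_n + h, y_n + h·k1); y_{n+1} = y_n + (h/2)·(k1 + k2).
t=0.000000, y=-0.820000:
  k1 = f(0.000000, -0.820000) = -0.647800
  k2 = f(0.130000, -0.904214) = -0.711794
  y ← -0.820000 + (0.13/2)·(-0.647800 + (-0.711794)) = -0.908374
y(0.13) ≈ -0.9084

-0.9084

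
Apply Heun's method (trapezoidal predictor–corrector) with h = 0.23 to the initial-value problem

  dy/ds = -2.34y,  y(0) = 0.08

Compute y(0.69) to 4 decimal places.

Heun: k1 = f(s_n, y_n); k2 = f(s_n + h, y_n + h·k1); y_{n+1} = y_n + (h/2)·(k1 + k2).
s=0.000000, y=0.080000:
  k1 = f(0.000000, 0.080000) = -0.187200
  k2 = f(0.230000, 0.036944) = -0.086449
  y ← 0.080000 + (0.23/2)·(-0.187200 + (-0.086449)) = 0.048530
s=0.230000, y=0.048530:
  k1 = f(0.230000, 0.048530) = -0.113561
  k2 = f(0.460000, 0.022411) = -0.052442
  y ← 0.048530 + (0.23/2)·(-0.113561 + (-0.052442)) = 0.029440
s=0.460000, y=0.029440:
  k1 = f(0.460000, 0.029440) = -0.068890
  k2 = f(0.690000, 0.013595) = -0.031813
  y ← 0.029440 + (0.23/2)·(-0.068890 + (-0.031813)) = 0.017859
y(0.69) ≈ 0.0179

0.0179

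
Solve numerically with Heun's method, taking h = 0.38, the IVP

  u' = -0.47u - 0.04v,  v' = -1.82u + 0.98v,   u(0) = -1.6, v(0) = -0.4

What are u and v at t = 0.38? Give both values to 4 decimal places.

-1.3415, 0.6350

Heun on (u,v): k1 = f(t_n, state_n); k2 = f(t_n + h, state_n + h·k1); state_{n+1} = state_n + (h/2)·(k1 + k2).
0.000000: (-1.600000, -0.400000)
  k1 = (0.768000, 2.520000)
  predictor → (-1.308160, 0.557600)
  k2 = (0.592531, 2.927299)
  → (-1.341499, 0.634987)
(u(0.38), v(0.38)) ≈ (-1.3415, 0.6350)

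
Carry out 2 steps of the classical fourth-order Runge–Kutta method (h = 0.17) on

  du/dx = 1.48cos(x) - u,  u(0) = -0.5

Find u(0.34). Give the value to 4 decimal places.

0.0618

RK4: k1 = f(x_n, u_n); k2 = f(x_n + h/2, u_n + (h/2)·k1); k3 = f(x_n + h/2, u_n + (h/2)·k2); k4 = f(x_n + h, u_n + h·k3); u_{n+1} = u_n + (h/6)·(k1 + 2k2 + 2k3 + k4).
x=0.000000, u=-0.500000:
  k1 = f(0.000000, -0.500000) = 1.980000
  k2 = f(0.085000, -0.331700) = 1.806357
  k3 = f(0.085000, -0.346460) = 1.821116
  k4 = f(0.170000, -0.190410) = 1.649076
  u ← -0.500000 + (0.17/6)·(k1 + 2k2 + 2k3 + k4) = -0.191619
x=0.170000, u=-0.191619:
  k1 = f(0.170000, -0.191619) = 1.650285
  k2 = f(0.255000, -0.051345) = 1.483487
  k3 = f(0.255000, -0.065523) = 1.497665
  k4 = f(0.340000, 0.062984) = 1.332293
  u ← -0.191619 + (0.17/6)·(k1 + 2k2 + 2k3 + k4) = 0.061819
u(0.34) ≈ 0.0618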